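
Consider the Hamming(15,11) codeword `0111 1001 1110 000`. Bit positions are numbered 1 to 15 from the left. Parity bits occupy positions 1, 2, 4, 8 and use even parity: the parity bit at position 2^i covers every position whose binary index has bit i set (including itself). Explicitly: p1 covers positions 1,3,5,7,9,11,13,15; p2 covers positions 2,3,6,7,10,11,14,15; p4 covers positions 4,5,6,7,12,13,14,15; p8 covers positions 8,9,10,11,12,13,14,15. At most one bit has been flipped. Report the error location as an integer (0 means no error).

0

s1: b1⊕b3⊕b5⊕b7⊕b9⊕b11⊕b13⊕b15 = 0⊕1⊕1⊕0⊕1⊕1⊕0⊕0 = 0
s2: b2⊕b3⊕b6⊕b7⊕b10⊕b11⊕b14⊕b15 = 1⊕1⊕0⊕0⊕1⊕1⊕0⊕0 = 0
s4: b4⊕b5⊕b6⊕b7⊕b12⊕b13⊕b14⊕b15 = 1⊕1⊕0⊕0⊕0⊕0⊕0⊕0 = 0
s8: b8⊕b9⊕b10⊕b11⊕b12⊕b13⊕b14⊕b15 = 1⊕1⊕1⊕1⊕0⊕0⊕0⊕0 = 0
Syndrome (s8...s1) = 0000 → position 0 (no error).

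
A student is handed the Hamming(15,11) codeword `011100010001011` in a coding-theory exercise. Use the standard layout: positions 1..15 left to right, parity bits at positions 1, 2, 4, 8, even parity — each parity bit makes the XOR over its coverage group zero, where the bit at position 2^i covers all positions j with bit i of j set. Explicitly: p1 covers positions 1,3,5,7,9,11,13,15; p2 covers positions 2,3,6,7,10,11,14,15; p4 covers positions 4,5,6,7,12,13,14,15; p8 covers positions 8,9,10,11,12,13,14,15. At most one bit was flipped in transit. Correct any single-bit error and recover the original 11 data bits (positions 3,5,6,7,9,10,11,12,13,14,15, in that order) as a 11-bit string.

s1: b1⊕b3⊕b5⊕b7⊕b9⊕b11⊕b13⊕b15 = 0⊕1⊕0⊕0⊕0⊕0⊕0⊕1 = 0
s2: b2⊕b3⊕b6⊕b7⊕b10⊕b11⊕b14⊕b15 = 1⊕1⊕0⊕0⊕0⊕0⊕1⊕1 = 0
s4: b4⊕b5⊕b6⊕b7⊕b12⊕b13⊕b14⊕b15 = 1⊕0⊕0⊕0⊕1⊕0⊕1⊕1 = 0
s8: b8⊕b9⊕b10⊕b11⊕b12⊕b13⊕b14⊕b15 = 1⊕0⊕0⊕0⊕1⊕0⊕1⊕1 = 0
Syndrome (s8...s1) = 0000 → position 0 (no error).
No correction needed.
Data bits at positions 3,5,6,7,9,10,11,12,13,14,15: 10000001011

10000001011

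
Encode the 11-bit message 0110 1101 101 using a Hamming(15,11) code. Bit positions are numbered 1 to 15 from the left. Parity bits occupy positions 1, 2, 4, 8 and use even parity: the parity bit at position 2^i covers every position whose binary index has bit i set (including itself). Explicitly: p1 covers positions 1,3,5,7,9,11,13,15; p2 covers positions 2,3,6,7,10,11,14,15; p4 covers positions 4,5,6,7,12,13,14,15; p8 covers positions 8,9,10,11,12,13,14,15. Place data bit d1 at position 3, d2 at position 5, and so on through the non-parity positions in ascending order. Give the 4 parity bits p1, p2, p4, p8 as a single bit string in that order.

Place data bits at non-power-of-two positions: b3=0, b5=1, b6=1, b7=0, b9=1, b10=1, b11=0, b12=1, b13=1, b14=0, b15=1.
p1 = XOR of data positions {3,5,7,9,11,13,15} = 0⊕1⊕0⊕1⊕0⊕1⊕1 = 0
p2 = XOR of data positions {3,6,7,10,11,14,15} = 0⊕1⊕0⊕1⊕0⊕0⊕1 = 1
p4 = XOR of data positions {5,6,7,12,13,14,15} = 1⊕1⊕0⊕1⊕1⊕0⊕1 = 1
p8 = XOR of data positions {9,10,11,12,13,14,15} = 1⊕1⊕0⊕1⊕1⊕0⊕1 = 1
Parity bits p1,p2,p4,p8 = 0111

0111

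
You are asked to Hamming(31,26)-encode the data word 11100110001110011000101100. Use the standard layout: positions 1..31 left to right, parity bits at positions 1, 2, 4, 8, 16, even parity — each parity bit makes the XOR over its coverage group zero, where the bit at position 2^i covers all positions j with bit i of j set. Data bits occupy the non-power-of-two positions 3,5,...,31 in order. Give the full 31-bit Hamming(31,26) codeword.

1011110001100011110011000101100

Place data bits at non-power-of-two positions: b3=1, b5=1, b6=1, b7=0, b9=0, b10=1, b11=1, b12=0, b13=0, b14=0, b15=1, b17=1, b18=1, b19=0, b20=0, b21=1, b22=1, b23=0, b24=0, b25=0, b26=1, b27=0, b28=1, b29=1, b30=0, b31=0.
p1 = XOR of data positions {3,5,7,9,11,13,15,17,19,21,23,25,27,29,31} = 1⊕1⊕0⊕0⊕1⊕0⊕1⊕1⊕0⊕1⊕0⊕0⊕0⊕1⊕0 = 1
p2 = XOR of data positions {3,6,7,10,11,14,15,18,19,22,23,26,27,30,31} = 1⊕1⊕0⊕1⊕1⊕0⊕1⊕1⊕0⊕1⊕0⊕1⊕0⊕0⊕0 = 0
p4 = XOR of data positions {5,6,7,12,13,14,15,20,21,22,23,28,29,30,31} = 1⊕1⊕0⊕0⊕0⊕0⊕1⊕0⊕1⊕1⊕0⊕1⊕1⊕0⊕0 = 1
p8 = XOR of data positions {9,10,11,12,13,14,15,24,25,26,27,28,29,30,31} = 0⊕1⊕1⊕0⊕0⊕0⊕1⊕0⊕0⊕1⊕0⊕1⊕1⊕0⊕0 = 0
p16 = XOR of data positions {17,18,19,20,21,22,23,24,25,26,27,28,29,30,31} = 1⊕1⊕0⊕0⊕1⊕1⊕0⊕0⊕0⊕1⊕0⊕1⊕1⊕0⊕0 = 1
Codeword b1..b31 = 1011110001100011110011000101100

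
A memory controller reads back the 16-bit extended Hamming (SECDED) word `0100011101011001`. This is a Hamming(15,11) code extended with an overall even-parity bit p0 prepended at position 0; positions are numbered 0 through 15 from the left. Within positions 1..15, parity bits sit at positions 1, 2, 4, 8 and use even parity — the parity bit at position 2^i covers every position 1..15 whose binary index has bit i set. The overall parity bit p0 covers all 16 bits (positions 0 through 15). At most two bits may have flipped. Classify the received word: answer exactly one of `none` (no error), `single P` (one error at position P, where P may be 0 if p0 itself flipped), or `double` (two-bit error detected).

s1: b1⊕b3⊕b5⊕b7⊕b9⊕b11⊕b13⊕b15 = 1⊕0⊕1⊕1⊕1⊕1⊕0⊕1 = 0
s2: b2⊕b3⊕b6⊕b7⊕b10⊕b11⊕b14⊕b15 = 0⊕0⊕1⊕1⊕0⊕1⊕0⊕1 = 0
s4: b4⊕b5⊕b6⊕b7⊕b12⊕b13⊕b14⊕b15 = 0⊕1⊕1⊕1⊕1⊕0⊕0⊕1 = 1
s8: b8⊕b9⊕b10⊕b11⊕b12⊕b13⊕b14⊕b15 = 0⊕1⊕0⊕1⊕1⊕0⊕0⊕1 = 0
Syndrome (s8...s1) = 0100 → position 4.
Overall parity (XOR of all 16 bits, including p0): 0⊕1⊕0⊕0⊕0⊕1⊕1⊕1⊕0⊕1⊕0⊕1⊕1⊕0⊕0⊕1 = 0
Overall=0, syndrome position=4 → double-bit error detected (uncorrectable).

double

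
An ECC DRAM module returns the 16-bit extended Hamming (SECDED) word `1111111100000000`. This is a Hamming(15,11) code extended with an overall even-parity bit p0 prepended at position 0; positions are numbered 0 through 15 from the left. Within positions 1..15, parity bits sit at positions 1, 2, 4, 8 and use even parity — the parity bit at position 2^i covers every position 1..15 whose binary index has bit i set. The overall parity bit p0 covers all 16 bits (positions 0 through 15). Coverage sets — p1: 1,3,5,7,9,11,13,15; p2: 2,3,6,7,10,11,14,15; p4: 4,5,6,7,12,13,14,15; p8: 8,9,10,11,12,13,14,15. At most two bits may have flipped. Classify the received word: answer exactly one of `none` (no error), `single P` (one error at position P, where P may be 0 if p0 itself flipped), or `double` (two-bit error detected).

none

s1: b1⊕b3⊕b5⊕b7⊕b9⊕b11⊕b13⊕b15 = 1⊕1⊕1⊕1⊕0⊕0⊕0⊕0 = 0
s2: b2⊕b3⊕b6⊕b7⊕b10⊕b11⊕b14⊕b15 = 1⊕1⊕1⊕1⊕0⊕0⊕0⊕0 = 0
s4: b4⊕b5⊕b6⊕b7⊕b12⊕b13⊕b14⊕b15 = 1⊕1⊕1⊕1⊕0⊕0⊕0⊕0 = 0
s8: b8⊕b9⊕b10⊕b11⊕b12⊕b13⊕b14⊕b15 = 0⊕0⊕0⊕0⊕0⊕0⊕0⊕0 = 0
Syndrome (s8...s1) = 0000 → position 0 (no error).
Overall parity (XOR of all 16 bits, including p0): 1⊕1⊕1⊕1⊕1⊕1⊕1⊕1⊕0⊕0⊕0⊕0⊕0⊕0⊕0⊕0 = 0
Overall=0, syndrome position=0 → no error.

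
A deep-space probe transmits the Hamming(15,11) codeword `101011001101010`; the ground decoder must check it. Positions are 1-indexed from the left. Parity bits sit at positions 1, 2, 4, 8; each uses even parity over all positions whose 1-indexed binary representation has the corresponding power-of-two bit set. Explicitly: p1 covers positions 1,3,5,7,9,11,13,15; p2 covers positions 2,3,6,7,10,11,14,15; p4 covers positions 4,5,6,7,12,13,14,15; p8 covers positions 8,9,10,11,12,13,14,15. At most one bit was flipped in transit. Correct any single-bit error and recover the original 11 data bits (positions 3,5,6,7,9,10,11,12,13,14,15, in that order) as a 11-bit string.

11101101010

s1: b1⊕b3⊕b5⊕b7⊕b9⊕b11⊕b13⊕b15 = 1⊕1⊕1⊕0⊕1⊕0⊕0⊕0 = 0
s2: b2⊕b3⊕b6⊕b7⊕b10⊕b11⊕b14⊕b15 = 0⊕1⊕1⊕0⊕1⊕0⊕1⊕0 = 0
s4: b4⊕b5⊕b6⊕b7⊕b12⊕b13⊕b14⊕b15 = 0⊕1⊕1⊕0⊕1⊕0⊕1⊕0 = 0
s8: b8⊕b9⊕b10⊕b11⊕b12⊕b13⊕b14⊕b15 = 0⊕1⊕1⊕0⊕1⊕0⊕1⊕0 = 0
Syndrome (s8...s1) = 0000 → position 0 (no error).
No correction needed.
Data bits at positions 3,5,6,7,9,10,11,12,13,14,15: 11101101010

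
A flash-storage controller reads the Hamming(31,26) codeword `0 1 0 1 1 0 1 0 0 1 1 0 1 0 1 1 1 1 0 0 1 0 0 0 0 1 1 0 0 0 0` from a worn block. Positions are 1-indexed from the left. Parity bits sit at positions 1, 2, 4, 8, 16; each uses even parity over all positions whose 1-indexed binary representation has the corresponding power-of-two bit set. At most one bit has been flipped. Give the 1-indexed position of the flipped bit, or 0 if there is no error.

s1: b1⊕b3⊕b5⊕b7⊕b9⊕b11⊕b13⊕b15⊕b17⊕b19⊕b21⊕b23⊕b25⊕b27⊕b29⊕b31 = 0⊕0⊕1⊕1⊕0⊕1⊕1⊕1⊕1⊕0⊕1⊕0⊕0⊕1⊕0⊕0 = 0
s2: b2⊕b3⊕b6⊕b7⊕b10⊕b11⊕b14⊕b15⊕b18⊕b19⊕b22⊕b23⊕b26⊕b27⊕b30⊕b31 = 1⊕0⊕0⊕1⊕1⊕1⊕0⊕1⊕1⊕0⊕0⊕0⊕1⊕1⊕0⊕0 = 0
s4: b4⊕b5⊕b6⊕b7⊕b12⊕b13⊕b14⊕b15⊕b20⊕b21⊕b22⊕b23⊕b28⊕b29⊕b30⊕b31 = 1⊕1⊕0⊕1⊕0⊕1⊕0⊕1⊕0⊕1⊕0⊕0⊕0⊕0⊕0⊕0 = 0
s8: b8⊕b9⊕b10⊕b11⊕b12⊕b13⊕b14⊕b15⊕b24⊕b25⊕b26⊕b27⊕b28⊕b29⊕b30⊕b31 = 0⊕0⊕1⊕1⊕0⊕1⊕0⊕1⊕0⊕0⊕1⊕1⊕0⊕0⊕0⊕0 = 0
s16: b16⊕b17⊕b18⊕b19⊕b20⊕b21⊕b22⊕b23⊕b24⊕b25⊕b26⊕b27⊕b28⊕b29⊕b30⊕b31 = 1⊕1⊕1⊕0⊕0⊕1⊕0⊕0⊕0⊕0⊕1⊕1⊕0⊕0⊕0⊕0 = 0
Syndrome (s16...s1) = 00000 → position 0 (no error).

0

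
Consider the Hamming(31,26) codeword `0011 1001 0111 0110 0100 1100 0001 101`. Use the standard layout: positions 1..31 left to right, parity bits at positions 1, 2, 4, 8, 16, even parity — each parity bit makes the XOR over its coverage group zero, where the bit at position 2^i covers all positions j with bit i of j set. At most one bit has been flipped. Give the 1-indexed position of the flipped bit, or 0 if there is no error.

s1: b1⊕b3⊕b5⊕b7⊕b9⊕b11⊕b13⊕b15⊕b17⊕b19⊕b21⊕b23⊕b25⊕b27⊕b29⊕b31 = 0⊕1⊕1⊕0⊕0⊕1⊕0⊕1⊕0⊕0⊕1⊕0⊕0⊕0⊕1⊕1 = 1
s2: b2⊕b3⊕b6⊕b7⊕b10⊕b11⊕b14⊕b15⊕b18⊕b19⊕b22⊕b23⊕b26⊕b27⊕b30⊕b31 = 0⊕1⊕0⊕0⊕1⊕1⊕1⊕1⊕1⊕0⊕1⊕0⊕0⊕0⊕0⊕1 = 0
s4: b4⊕b5⊕b6⊕b7⊕b12⊕b13⊕b14⊕b15⊕b20⊕b21⊕b22⊕b23⊕b28⊕b29⊕b30⊕b31 = 1⊕1⊕0⊕0⊕1⊕0⊕1⊕1⊕0⊕1⊕1⊕0⊕1⊕1⊕0⊕1 = 0
s8: b8⊕b9⊕b10⊕b11⊕b12⊕b13⊕b14⊕b15⊕b24⊕b25⊕b26⊕b27⊕b28⊕b29⊕b30⊕b31 = 1⊕0⊕1⊕1⊕1⊕0⊕1⊕1⊕0⊕0⊕0⊕0⊕1⊕1⊕0⊕1 = 1
s16: b16⊕b17⊕b18⊕b19⊕b20⊕b21⊕b22⊕b23⊕b24⊕b25⊕b26⊕b27⊕b28⊕b29⊕b30⊕b31 = 0⊕0⊕1⊕0⊕0⊕1⊕1⊕0⊕0⊕0⊕0⊕0⊕1⊕1⊕0⊕1 = 0
Syndrome (s16...s1) = 01001 → position 9.

9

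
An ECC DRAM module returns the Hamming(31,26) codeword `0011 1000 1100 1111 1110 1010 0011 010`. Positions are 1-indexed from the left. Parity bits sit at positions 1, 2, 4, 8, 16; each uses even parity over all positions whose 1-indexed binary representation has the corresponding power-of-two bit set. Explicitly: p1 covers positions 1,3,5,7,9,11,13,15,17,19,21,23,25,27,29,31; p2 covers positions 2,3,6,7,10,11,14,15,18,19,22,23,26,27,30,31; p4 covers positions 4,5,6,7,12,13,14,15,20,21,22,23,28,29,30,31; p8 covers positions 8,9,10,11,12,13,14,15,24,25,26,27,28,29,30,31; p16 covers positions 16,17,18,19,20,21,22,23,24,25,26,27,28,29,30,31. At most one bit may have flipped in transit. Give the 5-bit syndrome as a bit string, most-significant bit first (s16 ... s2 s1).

s1: b1⊕b3⊕b5⊕b7⊕b9⊕b11⊕b13⊕b15⊕b17⊕b19⊕b21⊕b23⊕b25⊕b27⊕b29⊕b31 = 0⊕1⊕1⊕0⊕1⊕0⊕1⊕1⊕1⊕1⊕1⊕1⊕0⊕1⊕0⊕0 = 0
s2: b2⊕b3⊕b6⊕b7⊕b10⊕b11⊕b14⊕b15⊕b18⊕b19⊕b22⊕b23⊕b26⊕b27⊕b30⊕b31 = 0⊕1⊕0⊕0⊕1⊕0⊕1⊕1⊕1⊕1⊕0⊕1⊕0⊕1⊕1⊕0 = 1
s4: b4⊕b5⊕b6⊕b7⊕b12⊕b13⊕b14⊕b15⊕b20⊕b21⊕b22⊕b23⊕b28⊕b29⊕b30⊕b31 = 1⊕1⊕0⊕0⊕0⊕1⊕1⊕1⊕0⊕1⊕0⊕1⊕1⊕0⊕1⊕0 = 1
s8: b8⊕b9⊕b10⊕b11⊕b12⊕b13⊕b14⊕b15⊕b24⊕b25⊕b26⊕b27⊕b28⊕b29⊕b30⊕b31 = 0⊕1⊕1⊕0⊕0⊕1⊕1⊕1⊕0⊕0⊕0⊕1⊕1⊕0⊕1⊕0 = 0
s16: b16⊕b17⊕b18⊕b19⊕b20⊕b21⊕b22⊕b23⊕b24⊕b25⊕b26⊕b27⊕b28⊕b29⊕b30⊕b31 = 1⊕1⊕1⊕1⊕0⊕1⊕0⊕1⊕0⊕0⊕0⊕1⊕1⊕0⊕1⊕0 = 1
Syndrome (s16...s1) = 10110 → position 22.

10110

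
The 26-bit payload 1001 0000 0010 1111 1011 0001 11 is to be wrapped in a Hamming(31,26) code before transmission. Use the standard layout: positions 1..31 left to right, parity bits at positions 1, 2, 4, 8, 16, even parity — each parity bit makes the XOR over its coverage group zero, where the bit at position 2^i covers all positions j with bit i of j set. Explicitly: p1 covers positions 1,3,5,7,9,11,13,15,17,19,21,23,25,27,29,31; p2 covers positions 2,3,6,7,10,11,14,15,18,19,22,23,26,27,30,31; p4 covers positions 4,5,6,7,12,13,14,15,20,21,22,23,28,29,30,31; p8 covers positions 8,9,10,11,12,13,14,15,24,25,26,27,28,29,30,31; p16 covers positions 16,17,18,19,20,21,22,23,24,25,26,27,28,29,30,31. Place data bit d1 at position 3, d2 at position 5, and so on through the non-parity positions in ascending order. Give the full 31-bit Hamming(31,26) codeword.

0010001000000010011111011000111

Place data bits at non-power-of-two positions: b3=1, b5=0, b6=0, b7=1, b9=0, b10=0, b11=0, b12=0, b13=0, b14=0, b15=1, b17=0, b18=1, b19=1, b20=1, b21=1, b22=1, b23=0, b24=1, b25=1, b26=0, b27=0, b28=0, b29=1, b30=1, b31=1.
p1 = XOR of data positions {3,5,7,9,11,13,15,17,19,21,23,25,27,29,31} = 1⊕0⊕1⊕0⊕0⊕0⊕1⊕0⊕1⊕1⊕0⊕1⊕0⊕1⊕1 = 0
p2 = XOR of data positions {3,6,7,10,11,14,15,18,19,22,23,26,27,30,31} = 1⊕0⊕1⊕0⊕0⊕0⊕1⊕1⊕1⊕1⊕0⊕0⊕0⊕1⊕1 = 0
p4 = XOR of data positions {5,6,7,12,13,14,15,20,21,22,23,28,29,30,31} = 0⊕0⊕1⊕0⊕0⊕0⊕1⊕1⊕1⊕1⊕0⊕0⊕1⊕1⊕1 = 0
p8 = XOR of data positions {9,10,11,12,13,14,15,24,25,26,27,28,29,30,31} = 0⊕0⊕0⊕0⊕0⊕0⊕1⊕1⊕1⊕0⊕0⊕0⊕1⊕1⊕1 = 0
p16 = XOR of data positions {17,18,19,20,21,22,23,24,25,26,27,28,29,30,31} = 0⊕1⊕1⊕1⊕1⊕1⊕0⊕1⊕1⊕0⊕0⊕0⊕1⊕1⊕1 = 0
Codeword b1..b31 = 0010001000000010011111011000111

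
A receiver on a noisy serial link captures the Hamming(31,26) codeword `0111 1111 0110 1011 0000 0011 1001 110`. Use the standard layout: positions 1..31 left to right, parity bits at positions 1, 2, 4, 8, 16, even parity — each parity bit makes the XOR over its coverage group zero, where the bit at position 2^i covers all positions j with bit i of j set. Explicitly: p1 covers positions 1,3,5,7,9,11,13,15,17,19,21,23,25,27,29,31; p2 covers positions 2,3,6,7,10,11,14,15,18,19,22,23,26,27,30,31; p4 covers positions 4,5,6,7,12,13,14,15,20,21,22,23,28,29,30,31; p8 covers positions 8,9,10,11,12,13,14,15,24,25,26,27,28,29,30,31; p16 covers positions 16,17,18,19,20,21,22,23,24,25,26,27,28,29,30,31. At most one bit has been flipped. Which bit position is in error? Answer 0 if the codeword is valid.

s1: b1⊕b3⊕b5⊕b7⊕b9⊕b11⊕b13⊕b15⊕b17⊕b19⊕b21⊕b23⊕b25⊕b27⊕b29⊕b31 = 0⊕1⊕1⊕1⊕0⊕1⊕1⊕1⊕0⊕0⊕0⊕1⊕1⊕0⊕1⊕0 = 1
s2: b2⊕b3⊕b6⊕b7⊕b10⊕b11⊕b14⊕b15⊕b18⊕b19⊕b22⊕b23⊕b26⊕b27⊕b30⊕b31 = 1⊕1⊕1⊕1⊕1⊕1⊕0⊕1⊕0⊕0⊕0⊕1⊕0⊕0⊕1⊕0 = 1
s4: b4⊕b5⊕b6⊕b7⊕b12⊕b13⊕b14⊕b15⊕b20⊕b21⊕b22⊕b23⊕b28⊕b29⊕b30⊕b31 = 1⊕1⊕1⊕1⊕0⊕1⊕0⊕1⊕0⊕0⊕0⊕1⊕1⊕1⊕1⊕0 = 0
s8: b8⊕b9⊕b10⊕b11⊕b12⊕b13⊕b14⊕b15⊕b24⊕b25⊕b26⊕b27⊕b28⊕b29⊕b30⊕b31 = 1⊕0⊕1⊕1⊕0⊕1⊕0⊕1⊕1⊕1⊕0⊕0⊕1⊕1⊕1⊕0 = 0
s16: b16⊕b17⊕b18⊕b19⊕b20⊕b21⊕b22⊕b23⊕b24⊕b25⊕b26⊕b27⊕b28⊕b29⊕b30⊕b31 = 1⊕0⊕0⊕0⊕0⊕0⊕0⊕1⊕1⊕1⊕0⊕0⊕1⊕1⊕1⊕0 = 1
Syndrome (s16...s1) = 10011 → position 19.

19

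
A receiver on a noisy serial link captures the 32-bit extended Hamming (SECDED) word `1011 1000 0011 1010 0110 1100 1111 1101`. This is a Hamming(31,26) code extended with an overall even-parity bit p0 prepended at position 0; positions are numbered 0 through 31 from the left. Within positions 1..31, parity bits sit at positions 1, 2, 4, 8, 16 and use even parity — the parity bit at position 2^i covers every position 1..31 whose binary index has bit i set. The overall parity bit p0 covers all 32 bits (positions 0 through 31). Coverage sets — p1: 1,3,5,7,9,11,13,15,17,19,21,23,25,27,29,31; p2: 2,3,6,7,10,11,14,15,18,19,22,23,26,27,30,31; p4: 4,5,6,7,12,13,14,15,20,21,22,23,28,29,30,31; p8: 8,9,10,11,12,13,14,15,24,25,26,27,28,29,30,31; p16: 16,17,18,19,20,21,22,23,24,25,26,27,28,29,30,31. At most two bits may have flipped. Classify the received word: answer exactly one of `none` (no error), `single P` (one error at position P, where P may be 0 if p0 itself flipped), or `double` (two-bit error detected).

s1: b1⊕b3⊕b5⊕b7⊕b9⊕b11⊕b13⊕b15⊕b17⊕b19⊕b21⊕b23⊕b25⊕b27⊕b29⊕b31 = 0⊕1⊕0⊕0⊕0⊕1⊕0⊕0⊕1⊕0⊕1⊕0⊕1⊕1⊕1⊕1 = 0
s2: b2⊕b3⊕b6⊕b7⊕b10⊕b11⊕b14⊕b15⊕b18⊕b19⊕b22⊕b23⊕b26⊕b27⊕b30⊕b31 = 1⊕1⊕0⊕0⊕1⊕1⊕1⊕0⊕1⊕0⊕0⊕0⊕1⊕1⊕0⊕1 = 1
s4: b4⊕b5⊕b6⊕b7⊕b12⊕b13⊕b14⊕b15⊕b20⊕b21⊕b22⊕b23⊕b28⊕b29⊕b30⊕b31 = 1⊕0⊕0⊕0⊕1⊕0⊕1⊕0⊕1⊕1⊕0⊕0⊕1⊕1⊕0⊕1 = 0
s8: b8⊕b9⊕b10⊕b11⊕b12⊕b13⊕b14⊕b15⊕b24⊕b25⊕b26⊕b27⊕b28⊕b29⊕b30⊕b31 = 0⊕0⊕1⊕1⊕1⊕0⊕1⊕0⊕1⊕1⊕1⊕1⊕1⊕1⊕0⊕1 = 1
s16: b16⊕b17⊕b18⊕b19⊕b20⊕b21⊕b22⊕b23⊕b24⊕b25⊕b26⊕b27⊕b28⊕b29⊕b30⊕b31 = 0⊕1⊕1⊕0⊕1⊕1⊕0⊕0⊕1⊕1⊕1⊕1⊕1⊕1⊕0⊕1 = 1
Syndrome (s16...s1) = 11010 → position 26.
Overall parity (XOR of all 32 bits, including p0): 1⊕0⊕1⊕1⊕1⊕0⊕0⊕0⊕0⊕0⊕1⊕1⊕1⊕0⊕1⊕0⊕0⊕1⊕1⊕0⊕1⊕1⊕0⊕0⊕1⊕1⊕1⊕1⊕1⊕1⊕0⊕1 = 1
Overall=1, syndrome position=26 → single-bit error at position 26.

single 26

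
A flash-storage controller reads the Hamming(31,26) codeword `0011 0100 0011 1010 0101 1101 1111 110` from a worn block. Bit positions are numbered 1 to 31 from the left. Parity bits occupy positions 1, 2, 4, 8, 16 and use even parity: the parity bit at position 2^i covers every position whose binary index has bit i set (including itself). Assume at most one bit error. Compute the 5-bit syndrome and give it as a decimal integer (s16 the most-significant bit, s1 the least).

30

s1: b1⊕b3⊕b5⊕b7⊕b9⊕b11⊕b13⊕b15⊕b17⊕b19⊕b21⊕b23⊕b25⊕b27⊕b29⊕b31 = 0⊕1⊕0⊕0⊕0⊕1⊕1⊕1⊕0⊕0⊕1⊕0⊕1⊕1⊕1⊕0 = 0
s2: b2⊕b3⊕b6⊕b7⊕b10⊕b11⊕b14⊕b15⊕b18⊕b19⊕b22⊕b23⊕b26⊕b27⊕b30⊕b31 = 0⊕1⊕1⊕0⊕0⊕1⊕0⊕1⊕1⊕0⊕1⊕0⊕1⊕1⊕1⊕0 = 1
s4: b4⊕b5⊕b6⊕b7⊕b12⊕b13⊕b14⊕b15⊕b20⊕b21⊕b22⊕b23⊕b28⊕b29⊕b30⊕b31 = 1⊕0⊕1⊕0⊕1⊕1⊕0⊕1⊕1⊕1⊕1⊕0⊕1⊕1⊕1⊕0 = 1
s8: b8⊕b9⊕b10⊕b11⊕b12⊕b13⊕b14⊕b15⊕b24⊕b25⊕b26⊕b27⊕b28⊕b29⊕b30⊕b31 = 0⊕0⊕0⊕1⊕1⊕1⊕0⊕1⊕1⊕1⊕1⊕1⊕1⊕1⊕1⊕0 = 1
s16: b16⊕b17⊕b18⊕b19⊕b20⊕b21⊕b22⊕b23⊕b24⊕b25⊕b26⊕b27⊕b28⊕b29⊕b30⊕b31 = 0⊕0⊕1⊕0⊕1⊕1⊕1⊕0⊕1⊕1⊕1⊕1⊕1⊕1⊕1⊕0 = 1
Syndrome (s16...s1) = 11110 → position 30.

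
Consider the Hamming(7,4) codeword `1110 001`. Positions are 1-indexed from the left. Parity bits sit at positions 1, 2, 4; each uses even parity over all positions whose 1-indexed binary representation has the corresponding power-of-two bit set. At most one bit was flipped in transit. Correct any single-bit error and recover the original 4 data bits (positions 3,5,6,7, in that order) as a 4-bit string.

1000

s1: b1⊕b3⊕b5⊕b7 = 1⊕1⊕0⊕1 = 1
s2: b2⊕b3⊕b6⊕b7 = 1⊕1⊕0⊕1 = 1
s4: b4⊕b5⊕b6⊕b7 = 0⊕0⊕0⊕1 = 1
Syndrome (s4...s1) = 111 → position 7.
Flip bit 7: corrected codeword = 1110000
Data bits at positions 3,5,6,7: 1000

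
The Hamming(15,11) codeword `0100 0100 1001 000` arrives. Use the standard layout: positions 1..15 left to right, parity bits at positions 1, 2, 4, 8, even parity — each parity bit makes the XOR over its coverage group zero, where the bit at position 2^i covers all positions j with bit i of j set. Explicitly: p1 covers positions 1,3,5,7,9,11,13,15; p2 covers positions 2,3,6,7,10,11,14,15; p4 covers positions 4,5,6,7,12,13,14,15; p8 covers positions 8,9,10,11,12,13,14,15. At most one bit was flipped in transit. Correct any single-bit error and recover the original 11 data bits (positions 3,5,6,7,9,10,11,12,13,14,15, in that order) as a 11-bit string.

00101001000

s1: b1⊕b3⊕b5⊕b7⊕b9⊕b11⊕b13⊕b15 = 0⊕0⊕0⊕0⊕1⊕0⊕0⊕0 = 1
s2: b2⊕b3⊕b6⊕b7⊕b10⊕b11⊕b14⊕b15 = 1⊕0⊕1⊕0⊕0⊕0⊕0⊕0 = 0
s4: b4⊕b5⊕b6⊕b7⊕b12⊕b13⊕b14⊕b15 = 0⊕0⊕1⊕0⊕1⊕0⊕0⊕0 = 0
s8: b8⊕b9⊕b10⊕b11⊕b12⊕b13⊕b14⊕b15 = 0⊕1⊕0⊕0⊕1⊕0⊕0⊕0 = 0
Syndrome (s8...s1) = 0001 → position 1.
Flip bit 1: corrected codeword = 110001001001000
Data bits at positions 3,5,6,7,9,10,11,12,13,14,15: 00101001000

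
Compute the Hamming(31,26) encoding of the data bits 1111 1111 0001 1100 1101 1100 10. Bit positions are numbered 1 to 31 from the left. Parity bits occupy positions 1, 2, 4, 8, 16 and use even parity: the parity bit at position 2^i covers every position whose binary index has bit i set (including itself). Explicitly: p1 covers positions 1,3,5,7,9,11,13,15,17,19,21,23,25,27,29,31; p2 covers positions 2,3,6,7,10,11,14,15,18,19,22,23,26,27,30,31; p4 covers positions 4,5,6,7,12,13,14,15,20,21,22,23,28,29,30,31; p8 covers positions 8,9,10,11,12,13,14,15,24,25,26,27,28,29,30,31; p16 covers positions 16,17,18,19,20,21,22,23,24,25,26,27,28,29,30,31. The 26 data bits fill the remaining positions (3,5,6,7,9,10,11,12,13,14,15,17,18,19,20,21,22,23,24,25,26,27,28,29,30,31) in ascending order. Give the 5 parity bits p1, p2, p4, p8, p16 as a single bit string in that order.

00101

Place data bits at non-power-of-two positions: b3=1, b5=1, b6=1, b7=1, b9=1, b10=1, b11=1, b12=1, b13=0, b14=0, b15=0, b17=1, b18=1, b19=1, b20=0, b21=0, b22=1, b23=1, b24=0, b25=1, b26=1, b27=1, b28=0, b29=0, b30=1, b31=0.
p1 = XOR of data positions {3,5,7,9,11,13,15,17,19,21,23,25,27,29,31} = 1⊕1⊕1⊕1⊕1⊕0⊕0⊕1⊕1⊕0⊕1⊕1⊕1⊕0⊕0 = 0
p2 = XOR of data positions {3,6,7,10,11,14,15,18,19,22,23,26,27,30,31} = 1⊕1⊕1⊕1⊕1⊕0⊕0⊕1⊕1⊕1⊕1⊕1⊕1⊕1⊕0 = 0
p4 = XOR of data positions {5,6,7,12,13,14,15,20,21,22,23,28,29,30,31} = 1⊕1⊕1⊕1⊕0⊕0⊕0⊕0⊕0⊕1⊕1⊕0⊕0⊕1⊕0 = 1
p8 = XOR of data positions {9,10,11,12,13,14,15,24,25,26,27,28,29,30,31} = 1⊕1⊕1⊕1⊕0⊕0⊕0⊕0⊕1⊕1⊕1⊕0⊕0⊕1⊕0 = 0
p16 = XOR of data positions {17,18,19,20,21,22,23,24,25,26,27,28,29,30,31} = 1⊕1⊕1⊕0⊕0⊕1⊕1⊕0⊕1⊕1⊕1⊕0⊕0⊕1⊕0 = 1
Parity bits p1,p2,p4,p8,p16 = 00101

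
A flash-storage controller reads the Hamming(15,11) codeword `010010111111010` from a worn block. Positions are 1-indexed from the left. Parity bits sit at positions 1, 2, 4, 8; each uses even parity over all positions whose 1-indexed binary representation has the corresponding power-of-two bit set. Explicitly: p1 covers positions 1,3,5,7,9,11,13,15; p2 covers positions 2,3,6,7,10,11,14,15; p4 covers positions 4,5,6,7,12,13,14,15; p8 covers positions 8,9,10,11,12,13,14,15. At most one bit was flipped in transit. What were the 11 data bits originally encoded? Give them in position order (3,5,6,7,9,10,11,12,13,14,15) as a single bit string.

s1: b1⊕b3⊕b5⊕b7⊕b9⊕b11⊕b13⊕b15 = 0⊕0⊕1⊕1⊕1⊕1⊕0⊕0 = 0
s2: b2⊕b3⊕b6⊕b7⊕b10⊕b11⊕b14⊕b15 = 1⊕0⊕0⊕1⊕1⊕1⊕1⊕0 = 1
s4: b4⊕b5⊕b6⊕b7⊕b12⊕b13⊕b14⊕b15 = 0⊕1⊕0⊕1⊕1⊕0⊕1⊕0 = 0
s8: b8⊕b9⊕b10⊕b11⊕b12⊕b13⊕b14⊕b15 = 1⊕1⊕1⊕1⊕1⊕0⊕1⊕0 = 0
Syndrome (s8...s1) = 0010 → position 2.
Flip bit 2: corrected codeword = 000010111111010
Data bits at positions 3,5,6,7,9,10,11,12,13,14,15: 01011111010

01011111010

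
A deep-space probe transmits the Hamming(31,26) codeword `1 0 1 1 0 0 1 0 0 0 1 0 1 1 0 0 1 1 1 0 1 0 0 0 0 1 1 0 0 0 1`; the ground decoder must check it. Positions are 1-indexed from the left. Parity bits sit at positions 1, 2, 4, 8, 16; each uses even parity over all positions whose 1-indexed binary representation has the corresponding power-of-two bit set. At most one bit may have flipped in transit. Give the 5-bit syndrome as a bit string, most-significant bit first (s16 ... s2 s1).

s1: b1⊕b3⊕b5⊕b7⊕b9⊕b11⊕b13⊕b15⊕b17⊕b19⊕b21⊕b23⊕b25⊕b27⊕b29⊕b31 = 1⊕1⊕0⊕1⊕0⊕1⊕1⊕0⊕1⊕1⊕1⊕0⊕0⊕1⊕0⊕1 = 0
s2: b2⊕b3⊕b6⊕b7⊕b10⊕b11⊕b14⊕b15⊕b18⊕b19⊕b22⊕b23⊕b26⊕b27⊕b30⊕b31 = 0⊕1⊕0⊕1⊕0⊕1⊕1⊕0⊕1⊕1⊕0⊕0⊕1⊕1⊕0⊕1 = 1
s4: b4⊕b5⊕b6⊕b7⊕b12⊕b13⊕b14⊕b15⊕b20⊕b21⊕b22⊕b23⊕b28⊕b29⊕b30⊕b31 = 1⊕0⊕0⊕1⊕0⊕1⊕1⊕0⊕0⊕1⊕0⊕0⊕0⊕0⊕0⊕1 = 0
s8: b8⊕b9⊕b10⊕b11⊕b12⊕b13⊕b14⊕b15⊕b24⊕b25⊕b26⊕b27⊕b28⊕b29⊕b30⊕b31 = 0⊕0⊕0⊕1⊕0⊕1⊕1⊕0⊕0⊕0⊕1⊕1⊕0⊕0⊕0⊕1 = 0
s16: b16⊕b17⊕b18⊕b19⊕b20⊕b21⊕b22⊕b23⊕b24⊕b25⊕b26⊕b27⊕b28⊕b29⊕b30⊕b31 = 0⊕1⊕1⊕1⊕0⊕1⊕0⊕0⊕0⊕0⊕1⊕1⊕0⊕0⊕0⊕1 = 1
Syndrome (s16...s1) = 10010 → position 18.

10010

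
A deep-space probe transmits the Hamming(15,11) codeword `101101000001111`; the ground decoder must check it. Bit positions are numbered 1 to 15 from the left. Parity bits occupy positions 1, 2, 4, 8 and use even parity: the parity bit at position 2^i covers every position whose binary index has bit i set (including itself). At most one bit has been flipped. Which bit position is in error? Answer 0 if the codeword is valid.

s1: b1⊕b3⊕b5⊕b7⊕b9⊕b11⊕b13⊕b15 = 1⊕1⊕0⊕0⊕0⊕0⊕1⊕1 = 0
s2: b2⊕b3⊕b6⊕b7⊕b10⊕b11⊕b14⊕b15 = 0⊕1⊕1⊕0⊕0⊕0⊕1⊕1 = 0
s4: b4⊕b5⊕b6⊕b7⊕b12⊕b13⊕b14⊕b15 = 1⊕0⊕1⊕0⊕1⊕1⊕1⊕1 = 0
s8: b8⊕b9⊕b10⊕b11⊕b12⊕b13⊕b14⊕b15 = 0⊕0⊕0⊕0⊕1⊕1⊕1⊕1 = 0
Syndrome (s8...s1) = 0000 → position 0 (no error).

0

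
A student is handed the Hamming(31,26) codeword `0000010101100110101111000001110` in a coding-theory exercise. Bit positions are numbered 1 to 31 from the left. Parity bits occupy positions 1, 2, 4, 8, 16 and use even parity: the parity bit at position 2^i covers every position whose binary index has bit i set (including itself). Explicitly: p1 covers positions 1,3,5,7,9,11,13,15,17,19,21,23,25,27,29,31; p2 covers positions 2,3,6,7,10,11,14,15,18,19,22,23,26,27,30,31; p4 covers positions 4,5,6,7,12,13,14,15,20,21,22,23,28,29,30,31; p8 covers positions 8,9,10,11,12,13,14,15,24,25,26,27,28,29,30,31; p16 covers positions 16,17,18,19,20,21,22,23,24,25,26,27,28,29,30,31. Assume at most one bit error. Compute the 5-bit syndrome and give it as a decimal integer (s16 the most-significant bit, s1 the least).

4

s1: b1⊕b3⊕b5⊕b7⊕b9⊕b11⊕b13⊕b15⊕b17⊕b19⊕b21⊕b23⊕b25⊕b27⊕b29⊕b31 = 0⊕0⊕0⊕0⊕0⊕1⊕0⊕1⊕1⊕1⊕1⊕0⊕0⊕0⊕1⊕0 = 0
s2: b2⊕b3⊕b6⊕b7⊕b10⊕b11⊕b14⊕b15⊕b18⊕b19⊕b22⊕b23⊕b26⊕b27⊕b30⊕b31 = 0⊕0⊕1⊕0⊕1⊕1⊕1⊕1⊕0⊕1⊕1⊕0⊕0⊕0⊕1⊕0 = 0
s4: b4⊕b5⊕b6⊕b7⊕b12⊕b13⊕b14⊕b15⊕b20⊕b21⊕b22⊕b23⊕b28⊕b29⊕b30⊕b31 = 0⊕0⊕1⊕0⊕0⊕0⊕1⊕1⊕1⊕1⊕1⊕0⊕1⊕1⊕1⊕0 = 1
s8: b8⊕b9⊕b10⊕b11⊕b12⊕b13⊕b14⊕b15⊕b24⊕b25⊕b26⊕b27⊕b28⊕b29⊕b30⊕b31 = 1⊕0⊕1⊕1⊕0⊕0⊕1⊕1⊕0⊕0⊕0⊕0⊕1⊕1⊕1⊕0 = 0
s16: b16⊕b17⊕b18⊕b19⊕b20⊕b21⊕b22⊕b23⊕b24⊕b25⊕b26⊕b27⊕b28⊕b29⊕b30⊕b31 = 0⊕1⊕0⊕1⊕1⊕1⊕1⊕0⊕0⊕0⊕0⊕0⊕1⊕1⊕1⊕0 = 0
Syndrome (s16...s1) = 00100 → position 4.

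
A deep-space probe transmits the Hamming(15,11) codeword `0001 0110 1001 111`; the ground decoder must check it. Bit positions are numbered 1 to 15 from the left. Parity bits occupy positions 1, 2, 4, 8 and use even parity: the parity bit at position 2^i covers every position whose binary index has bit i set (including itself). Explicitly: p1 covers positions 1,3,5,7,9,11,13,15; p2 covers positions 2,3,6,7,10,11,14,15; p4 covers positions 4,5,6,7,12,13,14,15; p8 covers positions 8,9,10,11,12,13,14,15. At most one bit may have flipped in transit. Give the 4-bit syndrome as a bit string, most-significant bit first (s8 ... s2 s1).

s1: b1⊕b3⊕b5⊕b7⊕b9⊕b11⊕b13⊕b15 = 0⊕0⊕0⊕1⊕1⊕0⊕1⊕1 = 0
s2: b2⊕b3⊕b6⊕b7⊕b10⊕b11⊕b14⊕b15 = 0⊕0⊕1⊕1⊕0⊕0⊕1⊕1 = 0
s4: b4⊕b5⊕b6⊕b7⊕b12⊕b13⊕b14⊕b15 = 1⊕0⊕1⊕1⊕1⊕1⊕1⊕1 = 1
s8: b8⊕b9⊕b10⊕b11⊕b12⊕b13⊕b14⊕b15 = 0⊕1⊕0⊕0⊕1⊕1⊕1⊕1 = 1
Syndrome (s8...s1) = 1100 → position 12.

1100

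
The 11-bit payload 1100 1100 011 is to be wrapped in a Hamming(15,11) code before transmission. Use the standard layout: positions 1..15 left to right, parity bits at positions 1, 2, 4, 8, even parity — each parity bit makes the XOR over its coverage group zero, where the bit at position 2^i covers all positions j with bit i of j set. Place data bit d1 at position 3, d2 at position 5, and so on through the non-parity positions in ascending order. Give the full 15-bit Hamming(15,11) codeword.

Place data bits at non-power-of-two positions: b3=1, b5=1, b6=0, b7=0, b9=1, b10=1, b11=0, b12=0, b13=0, b14=1, b15=1.
p1 = XOR of data positions {3,5,7,9,11,13,15} = 1⊕1⊕0⊕1⊕0⊕0⊕1 = 0
p2 = XOR of data positions {3,6,7,10,11,14,15} = 1⊕0⊕0⊕1⊕0⊕1⊕1 = 0
p4 = XOR of data positions {5,6,7,12,13,14,15} = 1⊕0⊕0⊕0⊕0⊕1⊕1 = 1
p8 = XOR of data positions {9,10,11,12,13,14,15} = 1⊕1⊕0⊕0⊕0⊕1⊕1 = 0
Codeword b1..b15 = 001110001100011

001110001100011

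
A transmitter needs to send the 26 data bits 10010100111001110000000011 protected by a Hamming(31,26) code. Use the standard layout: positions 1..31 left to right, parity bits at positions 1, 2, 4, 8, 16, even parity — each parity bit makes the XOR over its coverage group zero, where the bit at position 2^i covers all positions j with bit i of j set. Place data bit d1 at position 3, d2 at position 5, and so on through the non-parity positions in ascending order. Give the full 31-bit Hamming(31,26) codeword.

Place data bits at non-power-of-two positions: b3=1, b5=0, b6=0, b7=1, b9=0, b10=1, b11=0, b12=0, b13=1, b14=1, b15=1, b17=0, b18=0, b19=1, b20=1, b21=1, b22=0, b23=0, b24=0, b25=0, b26=0, b27=0, b28=0, b29=0, b30=1, b31=1.
p1 = XOR of data positions {3,5,7,9,11,13,15,17,19,21,23,25,27,29,31} = 1⊕0⊕1⊕0⊕0⊕1⊕1⊕0⊕1⊕1⊕0⊕0⊕0⊕0⊕1 = 1
p2 = XOR of data positions {3,6,7,10,11,14,15,18,19,22,23,26,27,30,31} = 1⊕0⊕1⊕1⊕0⊕1⊕1⊕0⊕1⊕0⊕0⊕0⊕0⊕1⊕1 = 0
p4 = XOR of data positions {5,6,7,12,13,14,15,20,21,22,23,28,29,30,31} = 0⊕0⊕1⊕0⊕1⊕1⊕1⊕1⊕1⊕0⊕0⊕0⊕0⊕1⊕1 = 0
p8 = XOR of data positions {9,10,11,12,13,14,15,24,25,26,27,28,29,30,31} = 0⊕1⊕0⊕0⊕1⊕1⊕1⊕0⊕0⊕0⊕0⊕0⊕0⊕1⊕1 = 0
p16 = XOR of data positions {17,18,19,20,21,22,23,24,25,26,27,28,29,30,31} = 0⊕0⊕1⊕1⊕1⊕0⊕0⊕0⊕0⊕0⊕0⊕0⊕0⊕1⊕1 = 1
Codeword b1..b31 = 1010001001001111001110000000011

1010001001001111001110000000011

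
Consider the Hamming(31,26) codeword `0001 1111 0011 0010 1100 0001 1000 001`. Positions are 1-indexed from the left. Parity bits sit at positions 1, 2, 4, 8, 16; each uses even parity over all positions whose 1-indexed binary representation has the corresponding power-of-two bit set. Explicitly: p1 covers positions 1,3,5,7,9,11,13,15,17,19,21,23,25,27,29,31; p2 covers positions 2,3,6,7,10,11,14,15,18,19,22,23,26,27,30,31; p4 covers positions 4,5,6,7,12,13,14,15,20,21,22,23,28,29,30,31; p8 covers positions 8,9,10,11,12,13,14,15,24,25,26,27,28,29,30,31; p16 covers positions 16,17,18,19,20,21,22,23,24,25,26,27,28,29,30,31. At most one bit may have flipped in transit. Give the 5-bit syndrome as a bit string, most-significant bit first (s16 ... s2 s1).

11101

s1: b1⊕b3⊕b5⊕b7⊕b9⊕b11⊕b13⊕b15⊕b17⊕b19⊕b21⊕b23⊕b25⊕b27⊕b29⊕b31 = 0⊕0⊕1⊕1⊕0⊕1⊕0⊕1⊕1⊕0⊕0⊕0⊕1⊕0⊕0⊕1 = 1
s2: b2⊕b3⊕b6⊕b7⊕b10⊕b11⊕b14⊕b15⊕b18⊕b19⊕b22⊕b23⊕b26⊕b27⊕b30⊕b31 = 0⊕0⊕1⊕1⊕0⊕1⊕0⊕1⊕1⊕0⊕0⊕0⊕0⊕0⊕0⊕1 = 0
s4: b4⊕b5⊕b6⊕b7⊕b12⊕b13⊕b14⊕b15⊕b20⊕b21⊕b22⊕b23⊕b28⊕b29⊕b30⊕b31 = 1⊕1⊕1⊕1⊕1⊕0⊕0⊕1⊕0⊕0⊕0⊕0⊕0⊕0⊕0⊕1 = 1
s8: b8⊕b9⊕b10⊕b11⊕b12⊕b13⊕b14⊕b15⊕b24⊕b25⊕b26⊕b27⊕b28⊕b29⊕b30⊕b31 = 1⊕0⊕0⊕1⊕1⊕0⊕0⊕1⊕1⊕1⊕0⊕0⊕0⊕0⊕0⊕1 = 1
s16: b16⊕b17⊕b18⊕b19⊕b20⊕b21⊕b22⊕b23⊕b24⊕b25⊕b26⊕b27⊕b28⊕b29⊕b30⊕b31 = 0⊕1⊕1⊕0⊕0⊕0⊕0⊕0⊕1⊕1⊕0⊕0⊕0⊕0⊕0⊕1 = 1
Syndrome (s16...s1) = 11101 → position 29.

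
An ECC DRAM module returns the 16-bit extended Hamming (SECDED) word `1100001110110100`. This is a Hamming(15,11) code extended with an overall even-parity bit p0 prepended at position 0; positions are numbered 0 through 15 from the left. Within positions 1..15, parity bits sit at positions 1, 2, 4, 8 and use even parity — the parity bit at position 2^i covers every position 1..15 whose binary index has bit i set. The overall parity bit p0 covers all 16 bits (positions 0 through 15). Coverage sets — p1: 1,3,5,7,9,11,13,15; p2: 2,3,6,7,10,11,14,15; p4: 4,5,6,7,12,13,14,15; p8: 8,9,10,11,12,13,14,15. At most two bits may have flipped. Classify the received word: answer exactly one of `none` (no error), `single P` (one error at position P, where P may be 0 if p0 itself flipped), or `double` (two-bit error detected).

double

s1: b1⊕b3⊕b5⊕b7⊕b9⊕b11⊕b13⊕b15 = 1⊕0⊕0⊕1⊕0⊕1⊕1⊕0 = 0
s2: b2⊕b3⊕b6⊕b7⊕b10⊕b11⊕b14⊕b15 = 0⊕0⊕1⊕1⊕1⊕1⊕0⊕0 = 0
s4: b4⊕b5⊕b6⊕b7⊕b12⊕b13⊕b14⊕b15 = 0⊕0⊕1⊕1⊕0⊕1⊕0⊕0 = 1
s8: b8⊕b9⊕b10⊕b11⊕b12⊕b13⊕b14⊕b15 = 1⊕0⊕1⊕1⊕0⊕1⊕0⊕0 = 0
Syndrome (s8...s1) = 0100 → position 4.
Overall parity (XOR of all 16 bits, including p0): 1⊕1⊕0⊕0⊕0⊕0⊕1⊕1⊕1⊕0⊕1⊕1⊕0⊕1⊕0⊕0 = 0
Overall=0, syndrome position=4 → double-bit error detected (uncorrectable).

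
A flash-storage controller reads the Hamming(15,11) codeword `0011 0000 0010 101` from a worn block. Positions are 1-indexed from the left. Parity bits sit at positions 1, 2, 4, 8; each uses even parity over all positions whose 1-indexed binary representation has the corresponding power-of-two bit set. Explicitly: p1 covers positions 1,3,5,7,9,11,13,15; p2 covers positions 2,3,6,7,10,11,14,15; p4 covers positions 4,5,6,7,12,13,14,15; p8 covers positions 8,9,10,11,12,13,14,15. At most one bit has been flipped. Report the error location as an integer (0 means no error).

14

s1: b1⊕b3⊕b5⊕b7⊕b9⊕b11⊕b13⊕b15 = 0⊕1⊕0⊕0⊕0⊕1⊕1⊕1 = 0
s2: b2⊕b3⊕b6⊕b7⊕b10⊕b11⊕b14⊕b15 = 0⊕1⊕0⊕0⊕0⊕1⊕0⊕1 = 1
s4: b4⊕b5⊕b6⊕b7⊕b12⊕b13⊕b14⊕b15 = 1⊕0⊕0⊕0⊕0⊕1⊕0⊕1 = 1
s8: b8⊕b9⊕b10⊕b11⊕b12⊕b13⊕b14⊕b15 = 0⊕0⊕0⊕1⊕0⊕1⊕0⊕1 = 1
Syndrome (s8...s1) = 1110 → position 14.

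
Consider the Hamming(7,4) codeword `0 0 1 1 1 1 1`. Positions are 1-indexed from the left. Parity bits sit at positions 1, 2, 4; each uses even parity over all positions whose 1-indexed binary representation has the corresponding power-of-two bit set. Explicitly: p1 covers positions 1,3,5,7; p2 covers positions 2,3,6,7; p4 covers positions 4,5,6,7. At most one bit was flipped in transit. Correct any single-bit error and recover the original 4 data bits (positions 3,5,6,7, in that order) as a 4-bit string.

0111

s1: b1⊕b3⊕b5⊕b7 = 0⊕1⊕1⊕1 = 1
s2: b2⊕b3⊕b6⊕b7 = 0⊕1⊕1⊕1 = 1
s4: b4⊕b5⊕b6⊕b7 = 1⊕1⊕1⊕1 = 0
Syndrome (s4...s1) = 011 → position 3.
Flip bit 3: corrected codeword = 0001111
Data bits at positions 3,5,6,7: 0111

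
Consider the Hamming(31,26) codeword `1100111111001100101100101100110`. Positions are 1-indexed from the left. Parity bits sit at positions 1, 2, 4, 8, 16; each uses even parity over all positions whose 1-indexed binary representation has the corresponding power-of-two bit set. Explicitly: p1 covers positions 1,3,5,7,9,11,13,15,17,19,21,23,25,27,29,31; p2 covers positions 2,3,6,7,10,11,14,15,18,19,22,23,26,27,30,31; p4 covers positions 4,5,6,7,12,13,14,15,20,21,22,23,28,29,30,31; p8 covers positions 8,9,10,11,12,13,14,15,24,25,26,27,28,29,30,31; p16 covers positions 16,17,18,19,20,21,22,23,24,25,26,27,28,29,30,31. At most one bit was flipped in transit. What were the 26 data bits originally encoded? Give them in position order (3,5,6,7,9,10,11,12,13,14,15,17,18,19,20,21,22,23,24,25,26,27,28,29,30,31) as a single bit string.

01111100100101100101100110

s1: b1⊕b3⊕b5⊕b7⊕b9⊕b11⊕b13⊕b15⊕b17⊕b19⊕b21⊕b23⊕b25⊕b27⊕b29⊕b31 = 1⊕0⊕1⊕1⊕1⊕0⊕1⊕0⊕1⊕1⊕0⊕1⊕1⊕0⊕1⊕0 = 0
s2: b2⊕b3⊕b6⊕b7⊕b10⊕b11⊕b14⊕b15⊕b18⊕b19⊕b22⊕b23⊕b26⊕b27⊕b30⊕b31 = 1⊕0⊕1⊕1⊕1⊕0⊕1⊕0⊕0⊕1⊕0⊕1⊕1⊕0⊕1⊕0 = 1
s4: b4⊕b5⊕b6⊕b7⊕b12⊕b13⊕b14⊕b15⊕b20⊕b21⊕b22⊕b23⊕b28⊕b29⊕b30⊕b31 = 0⊕1⊕1⊕1⊕0⊕1⊕1⊕0⊕1⊕0⊕0⊕1⊕0⊕1⊕1⊕0 = 1
s8: b8⊕b9⊕b10⊕b11⊕b12⊕b13⊕b14⊕b15⊕b24⊕b25⊕b26⊕b27⊕b28⊕b29⊕b30⊕b31 = 1⊕1⊕1⊕0⊕0⊕1⊕1⊕0⊕0⊕1⊕1⊕0⊕0⊕1⊕1⊕0 = 1
s16: b16⊕b17⊕b18⊕b19⊕b20⊕b21⊕b22⊕b23⊕b24⊕b25⊕b26⊕b27⊕b28⊕b29⊕b30⊕b31 = 0⊕1⊕0⊕1⊕1⊕0⊕0⊕1⊕0⊕1⊕1⊕0⊕0⊕1⊕1⊕0 = 0
Syndrome (s16...s1) = 01110 → position 14.
Flip bit 14: corrected codeword = 1100111111001000101100101100110
Data bits at positions 3,5,6,7,9,10,11,12,13,14,15,17,18,19,20,21,22,23,24,25,26,27,28,29,30,31: 01111100100101100101100110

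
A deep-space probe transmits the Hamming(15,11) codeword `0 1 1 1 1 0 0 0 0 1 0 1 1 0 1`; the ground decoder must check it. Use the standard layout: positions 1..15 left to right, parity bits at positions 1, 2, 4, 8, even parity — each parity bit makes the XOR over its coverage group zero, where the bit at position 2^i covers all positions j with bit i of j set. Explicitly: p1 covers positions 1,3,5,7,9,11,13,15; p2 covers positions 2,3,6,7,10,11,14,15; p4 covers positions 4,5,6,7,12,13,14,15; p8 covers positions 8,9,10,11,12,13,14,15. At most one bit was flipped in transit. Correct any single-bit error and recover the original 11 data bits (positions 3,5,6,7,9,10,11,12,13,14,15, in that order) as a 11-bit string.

s1: b1⊕b3⊕b5⊕b7⊕b9⊕b11⊕b13⊕b15 = 0⊕1⊕1⊕0⊕0⊕0⊕1⊕1 = 0
s2: b2⊕b3⊕b6⊕b7⊕b10⊕b11⊕b14⊕b15 = 1⊕1⊕0⊕0⊕1⊕0⊕0⊕1 = 0
s4: b4⊕b5⊕b6⊕b7⊕b12⊕b13⊕b14⊕b15 = 1⊕1⊕0⊕0⊕1⊕1⊕0⊕1 = 1
s8: b8⊕b9⊕b10⊕b11⊕b12⊕b13⊕b14⊕b15 = 0⊕0⊕1⊕0⊕1⊕1⊕0⊕1 = 0
Syndrome (s8...s1) = 0100 → position 4.
Flip bit 4: corrected codeword = 011010000101101
Data bits at positions 3,5,6,7,9,10,11,12,13,14,15: 11000101101

11000101101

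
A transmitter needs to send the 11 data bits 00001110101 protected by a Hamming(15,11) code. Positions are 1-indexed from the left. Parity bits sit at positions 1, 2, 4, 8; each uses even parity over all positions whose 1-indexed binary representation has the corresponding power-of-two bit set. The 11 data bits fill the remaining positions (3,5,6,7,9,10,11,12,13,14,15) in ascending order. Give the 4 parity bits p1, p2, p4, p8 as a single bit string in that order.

0101

Place data bits at non-power-of-two positions: b3=0, b5=0, b6=0, b7=0, b9=1, b10=1, b11=1, b12=0, b13=1, b14=0, b15=1.
p1 = XOR of data positions {3,5,7,9,11,13,15} = 0⊕0⊕0⊕1⊕1⊕1⊕1 = 0
p2 = XOR of data positions {3,6,7,10,11,14,15} = 0⊕0⊕0⊕1⊕1⊕0⊕1 = 1
p4 = XOR of data positions {5,6,7,12,13,14,15} = 0⊕0⊕0⊕0⊕1⊕0⊕1 = 0
p8 = XOR of data positions {9,10,11,12,13,14,15} = 1⊕1⊕1⊕0⊕1⊕0⊕1 = 1
Parity bits p1,p2,p4,p8 = 0101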